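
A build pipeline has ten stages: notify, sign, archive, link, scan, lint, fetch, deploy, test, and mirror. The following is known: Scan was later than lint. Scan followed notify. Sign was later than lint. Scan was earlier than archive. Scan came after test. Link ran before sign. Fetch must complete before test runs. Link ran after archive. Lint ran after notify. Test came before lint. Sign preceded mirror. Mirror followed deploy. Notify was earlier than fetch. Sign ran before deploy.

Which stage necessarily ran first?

notify

Notify has a chain of constraints placing it before every other stage, so notify must be first.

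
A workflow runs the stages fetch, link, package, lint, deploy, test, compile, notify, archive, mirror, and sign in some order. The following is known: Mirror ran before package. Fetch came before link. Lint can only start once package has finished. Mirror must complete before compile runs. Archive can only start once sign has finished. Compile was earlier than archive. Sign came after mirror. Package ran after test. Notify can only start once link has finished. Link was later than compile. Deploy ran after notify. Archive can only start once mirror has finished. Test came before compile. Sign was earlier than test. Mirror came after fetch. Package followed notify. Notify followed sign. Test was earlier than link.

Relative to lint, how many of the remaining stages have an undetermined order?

Forced before lint: compile, fetch, link, mirror, notify, package, sign, and test.
That leaves archive and deploy with no forced order relative to lint — 2.

2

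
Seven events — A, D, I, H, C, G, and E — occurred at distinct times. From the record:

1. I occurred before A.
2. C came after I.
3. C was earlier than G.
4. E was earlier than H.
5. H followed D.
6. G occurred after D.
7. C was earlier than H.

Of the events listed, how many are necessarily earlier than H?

4

Directly stated before H: C, D, and E.
I reaches H via I → C → H.
No chain forces A (or any of the others) ahead of H.
That's C, D, E, and I — 4 in all.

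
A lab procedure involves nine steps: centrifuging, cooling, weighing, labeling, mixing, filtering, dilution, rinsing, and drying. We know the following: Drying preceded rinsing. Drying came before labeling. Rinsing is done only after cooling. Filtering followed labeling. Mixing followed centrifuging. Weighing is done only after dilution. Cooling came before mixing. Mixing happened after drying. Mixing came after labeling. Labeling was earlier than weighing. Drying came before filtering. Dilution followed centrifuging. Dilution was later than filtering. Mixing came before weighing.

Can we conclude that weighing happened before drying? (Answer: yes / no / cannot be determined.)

Tracing the constraints gives drying → labeling → weighing, so drying must come before weighing.
That means weighing cannot be before drying.

no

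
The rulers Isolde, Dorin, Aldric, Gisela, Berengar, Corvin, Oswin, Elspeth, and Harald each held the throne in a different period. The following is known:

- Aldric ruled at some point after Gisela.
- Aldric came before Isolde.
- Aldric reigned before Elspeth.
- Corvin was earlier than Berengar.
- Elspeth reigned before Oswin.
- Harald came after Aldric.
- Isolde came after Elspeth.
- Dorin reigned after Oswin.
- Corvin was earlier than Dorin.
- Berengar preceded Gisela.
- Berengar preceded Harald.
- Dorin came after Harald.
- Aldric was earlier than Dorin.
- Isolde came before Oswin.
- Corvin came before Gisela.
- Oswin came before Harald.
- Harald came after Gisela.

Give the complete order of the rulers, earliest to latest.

Corvin, Berengar, Gisela, Aldric, Elspeth, Isolde, Oswin, Harald, Dorin

The constraints fix every adjacent pair, so only one ordering works:
Corvin → Berengar → Gisela → Aldric → Elspeth → Isolde → Oswin → Harald → Dorin.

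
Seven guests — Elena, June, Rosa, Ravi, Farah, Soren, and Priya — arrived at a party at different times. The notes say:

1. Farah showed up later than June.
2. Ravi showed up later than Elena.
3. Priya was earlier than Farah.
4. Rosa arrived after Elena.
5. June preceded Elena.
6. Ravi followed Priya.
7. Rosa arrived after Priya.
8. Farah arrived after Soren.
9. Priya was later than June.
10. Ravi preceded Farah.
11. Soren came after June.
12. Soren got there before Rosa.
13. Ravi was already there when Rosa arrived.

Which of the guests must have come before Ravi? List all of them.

Directly stated before Ravi: Elena and Priya.
June reaches Ravi via June → Priya → Ravi.

Elena, June, Priya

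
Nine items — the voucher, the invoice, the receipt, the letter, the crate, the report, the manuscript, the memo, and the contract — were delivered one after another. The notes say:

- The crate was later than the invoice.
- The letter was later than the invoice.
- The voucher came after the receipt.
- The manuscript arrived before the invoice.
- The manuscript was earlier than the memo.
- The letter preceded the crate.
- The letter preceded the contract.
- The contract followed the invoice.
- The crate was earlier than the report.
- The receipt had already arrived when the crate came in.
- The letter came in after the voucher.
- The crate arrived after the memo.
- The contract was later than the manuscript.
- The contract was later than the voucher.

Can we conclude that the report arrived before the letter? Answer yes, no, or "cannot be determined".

no

Tracing the constraints gives the letter → the crate → the report, so the letter must come before the report.
That means the report cannot be before the letter.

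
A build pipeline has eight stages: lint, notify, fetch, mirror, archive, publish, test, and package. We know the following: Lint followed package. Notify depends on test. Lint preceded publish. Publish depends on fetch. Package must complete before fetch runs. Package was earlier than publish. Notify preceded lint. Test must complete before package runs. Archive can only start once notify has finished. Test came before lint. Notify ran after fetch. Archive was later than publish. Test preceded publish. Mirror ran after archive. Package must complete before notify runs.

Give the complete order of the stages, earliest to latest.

test, package, fetch, notify, lint, publish, archive, mirror

The constraints fix every adjacent pair, so only one ordering works:
test → package → fetch → notify → lint → publish → archive → mirror.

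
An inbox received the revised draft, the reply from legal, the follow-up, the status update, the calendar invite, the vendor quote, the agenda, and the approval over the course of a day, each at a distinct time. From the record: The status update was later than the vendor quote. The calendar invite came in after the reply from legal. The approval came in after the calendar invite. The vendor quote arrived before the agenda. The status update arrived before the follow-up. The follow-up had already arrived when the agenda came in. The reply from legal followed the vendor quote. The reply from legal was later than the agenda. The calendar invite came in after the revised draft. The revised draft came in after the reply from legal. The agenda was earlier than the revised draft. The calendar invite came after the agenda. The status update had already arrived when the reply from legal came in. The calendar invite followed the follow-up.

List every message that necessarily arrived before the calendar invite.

the agenda, the follow-up, the reply from legal, the revised draft, the status update, the vendor quote

Directly stated before the calendar invite: the agenda, the follow-up, the reply from legal, and the revised draft.
The status update reaches the calendar invite via the status update → the follow-up → the calendar invite.
The vendor quote reaches the calendar invite via the vendor quote → the agenda → the calendar invite.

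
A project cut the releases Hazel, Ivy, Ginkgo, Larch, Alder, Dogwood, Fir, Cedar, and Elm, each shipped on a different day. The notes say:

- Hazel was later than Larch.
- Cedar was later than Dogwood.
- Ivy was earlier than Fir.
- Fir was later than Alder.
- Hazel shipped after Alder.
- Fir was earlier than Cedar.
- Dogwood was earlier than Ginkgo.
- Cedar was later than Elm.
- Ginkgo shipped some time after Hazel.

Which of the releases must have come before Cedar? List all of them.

Alder, Dogwood, Elm, Fir, Ivy

Directly stated before Cedar: Dogwood, Elm, and Fir.
Alder reaches Cedar via Alder → Fir → Cedar.
Ivy reaches Cedar via Ivy → Fir → Cedar.
No chain forces Hazel (or any of the others) ahead of Cedar.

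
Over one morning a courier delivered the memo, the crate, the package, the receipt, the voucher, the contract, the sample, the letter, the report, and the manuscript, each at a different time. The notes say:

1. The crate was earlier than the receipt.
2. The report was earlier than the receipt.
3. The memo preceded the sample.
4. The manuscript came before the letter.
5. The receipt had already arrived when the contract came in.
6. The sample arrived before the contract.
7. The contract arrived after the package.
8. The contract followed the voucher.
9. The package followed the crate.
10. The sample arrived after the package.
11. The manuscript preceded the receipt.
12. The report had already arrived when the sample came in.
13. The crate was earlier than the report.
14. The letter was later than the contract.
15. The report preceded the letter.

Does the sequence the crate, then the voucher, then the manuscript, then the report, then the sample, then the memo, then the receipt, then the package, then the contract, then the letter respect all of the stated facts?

The constraints require the package before the sample, but in the proposed sequence the sample appears ahead of the package. That one violation is enough.

no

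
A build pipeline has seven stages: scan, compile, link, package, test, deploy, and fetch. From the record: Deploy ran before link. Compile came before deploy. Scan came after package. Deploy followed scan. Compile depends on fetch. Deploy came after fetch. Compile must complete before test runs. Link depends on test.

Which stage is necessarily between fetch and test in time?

Tracing the constraints gives fetch → compile → test, so compile sits after fetch and before test.
No other stage is forced both after fetch and before test.

compile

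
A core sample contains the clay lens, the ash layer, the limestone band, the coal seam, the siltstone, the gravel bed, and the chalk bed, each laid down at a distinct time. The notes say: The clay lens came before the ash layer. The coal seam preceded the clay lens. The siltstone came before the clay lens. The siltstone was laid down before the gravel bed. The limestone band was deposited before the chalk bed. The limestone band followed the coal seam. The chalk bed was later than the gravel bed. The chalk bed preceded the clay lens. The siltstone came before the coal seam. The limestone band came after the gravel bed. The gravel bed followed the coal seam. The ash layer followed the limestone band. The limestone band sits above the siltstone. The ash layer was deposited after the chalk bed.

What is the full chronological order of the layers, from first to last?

The constraints fix every adjacent pair, so only one ordering works:
the siltstone → the coal seam → the gravel bed → the limestone band → the chalk bed → the clay lens → the ash layer.

the siltstone, the coal seam, the gravel bed, the limestone band, the chalk bed, the clay lens, the ash layer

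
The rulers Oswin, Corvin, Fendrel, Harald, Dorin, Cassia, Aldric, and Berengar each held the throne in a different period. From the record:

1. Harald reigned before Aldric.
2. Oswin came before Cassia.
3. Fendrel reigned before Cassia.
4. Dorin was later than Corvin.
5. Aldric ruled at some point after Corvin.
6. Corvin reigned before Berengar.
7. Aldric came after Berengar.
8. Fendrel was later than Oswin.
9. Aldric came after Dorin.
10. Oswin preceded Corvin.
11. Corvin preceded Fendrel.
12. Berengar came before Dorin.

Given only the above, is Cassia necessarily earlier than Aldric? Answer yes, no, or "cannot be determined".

cannot be determined

No chain of stated constraints runs from Cassia to Aldric, and none runs from Aldric to Cassia either.
So the relative order of Cassia and Aldric is not fixed by the given facts.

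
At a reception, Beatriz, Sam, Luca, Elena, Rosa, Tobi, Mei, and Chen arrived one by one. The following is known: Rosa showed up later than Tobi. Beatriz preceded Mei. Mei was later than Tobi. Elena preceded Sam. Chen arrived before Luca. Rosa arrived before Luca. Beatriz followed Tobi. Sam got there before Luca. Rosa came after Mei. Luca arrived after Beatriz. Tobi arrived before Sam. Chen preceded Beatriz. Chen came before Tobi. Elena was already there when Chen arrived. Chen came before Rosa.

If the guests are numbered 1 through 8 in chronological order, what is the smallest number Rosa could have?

Beatriz, Chen, Elena, Mei, and Tobi must all come before Rosa — 5 forced predecessors.
Nothing else is forced ahead of Rosa, so their earliest slot is position 5 + 1 = 6.

6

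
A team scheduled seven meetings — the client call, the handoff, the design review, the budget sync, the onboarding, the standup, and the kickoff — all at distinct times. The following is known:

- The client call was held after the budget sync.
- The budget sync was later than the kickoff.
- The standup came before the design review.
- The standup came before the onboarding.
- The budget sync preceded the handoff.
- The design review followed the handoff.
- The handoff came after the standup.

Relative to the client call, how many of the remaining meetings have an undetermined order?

Forced before the client call: the budget sync and the kickoff.
That leaves the design review, the handoff, the onboarding, and the standup with no forced order relative to the client call — 4.

4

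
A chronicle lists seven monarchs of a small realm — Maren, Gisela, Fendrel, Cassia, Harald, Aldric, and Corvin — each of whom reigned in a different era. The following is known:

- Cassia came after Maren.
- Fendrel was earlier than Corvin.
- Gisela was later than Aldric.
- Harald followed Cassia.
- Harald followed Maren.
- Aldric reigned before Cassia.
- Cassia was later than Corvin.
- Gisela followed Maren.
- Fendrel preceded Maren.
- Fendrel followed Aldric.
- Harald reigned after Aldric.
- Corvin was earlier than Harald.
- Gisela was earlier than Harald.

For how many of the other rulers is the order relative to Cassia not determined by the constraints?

Forced before Cassia: Aldric, Corvin, Fendrel, and Maren; forced after Cassia: Harald.
That leaves Gisela with no forced order relative to Cassia — 1.

1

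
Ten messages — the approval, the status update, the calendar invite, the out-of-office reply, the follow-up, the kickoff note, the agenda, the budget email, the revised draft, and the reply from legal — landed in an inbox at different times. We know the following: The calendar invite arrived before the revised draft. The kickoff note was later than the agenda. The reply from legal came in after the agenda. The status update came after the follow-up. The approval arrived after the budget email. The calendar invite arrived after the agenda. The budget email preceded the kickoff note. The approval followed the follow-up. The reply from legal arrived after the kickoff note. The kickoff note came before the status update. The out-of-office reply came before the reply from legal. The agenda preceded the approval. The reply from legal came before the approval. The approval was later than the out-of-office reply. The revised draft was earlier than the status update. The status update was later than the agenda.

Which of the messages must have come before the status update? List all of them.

Directly stated before the status update: the agenda, the follow-up, the kickoff note, and the revised draft.
The budget email reaches the status update via the budget email → the kickoff note → the status update.
The calendar invite reaches the status update via the calendar invite → the revised draft → the status update.

the agenda, the budget email, the calendar invite, the follow-up, the kickoff note, the revised draft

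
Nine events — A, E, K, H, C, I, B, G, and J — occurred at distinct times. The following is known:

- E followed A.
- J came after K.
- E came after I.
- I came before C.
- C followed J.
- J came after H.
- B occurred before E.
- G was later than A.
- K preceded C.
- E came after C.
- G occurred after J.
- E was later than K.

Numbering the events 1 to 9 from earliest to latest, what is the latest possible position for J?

6

J must come before C, E, and G — 3 events forced after it.
Everything else can be placed before J in some valid order, so J can sit as late as position 9 − 3 = 6.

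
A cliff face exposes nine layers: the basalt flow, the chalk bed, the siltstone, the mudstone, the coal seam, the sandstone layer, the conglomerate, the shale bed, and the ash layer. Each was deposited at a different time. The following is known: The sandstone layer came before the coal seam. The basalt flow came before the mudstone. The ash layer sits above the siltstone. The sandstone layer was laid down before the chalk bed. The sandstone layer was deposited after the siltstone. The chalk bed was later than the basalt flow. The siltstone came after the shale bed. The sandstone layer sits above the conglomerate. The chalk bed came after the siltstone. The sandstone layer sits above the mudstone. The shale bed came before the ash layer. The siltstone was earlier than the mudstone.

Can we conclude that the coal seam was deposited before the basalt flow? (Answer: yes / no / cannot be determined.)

no

Tracing the constraints gives the basalt flow → the mudstone → the sandstone layer → the coal seam, so the basalt flow must come before the coal seam.
That means the coal seam cannot be before the basalt flow.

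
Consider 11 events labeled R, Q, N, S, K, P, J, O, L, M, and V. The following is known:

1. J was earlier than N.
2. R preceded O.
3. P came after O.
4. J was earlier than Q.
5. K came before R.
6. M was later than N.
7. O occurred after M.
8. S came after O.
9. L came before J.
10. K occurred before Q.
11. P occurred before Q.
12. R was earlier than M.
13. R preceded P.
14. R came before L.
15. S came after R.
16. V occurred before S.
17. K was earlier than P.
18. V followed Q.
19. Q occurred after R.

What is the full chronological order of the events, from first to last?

The constraints fix every adjacent pair, so only one ordering works:
K → R → L → J → N → M → O → P → Q → V → S.

K, R, L, J, N, M, O, P, Q, V, S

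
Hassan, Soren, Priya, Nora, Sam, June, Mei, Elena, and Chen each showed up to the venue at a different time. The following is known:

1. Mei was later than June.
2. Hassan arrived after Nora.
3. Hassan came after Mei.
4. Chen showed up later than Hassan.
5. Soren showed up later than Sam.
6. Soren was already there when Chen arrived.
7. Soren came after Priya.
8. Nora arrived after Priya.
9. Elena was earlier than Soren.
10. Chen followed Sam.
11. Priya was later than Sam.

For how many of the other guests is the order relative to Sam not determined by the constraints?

3

Forced after Sam: Chen, Hassan, Nora, Priya, and Soren.
That leaves Elena, June, and Mei with no forced order relative to Sam — 3.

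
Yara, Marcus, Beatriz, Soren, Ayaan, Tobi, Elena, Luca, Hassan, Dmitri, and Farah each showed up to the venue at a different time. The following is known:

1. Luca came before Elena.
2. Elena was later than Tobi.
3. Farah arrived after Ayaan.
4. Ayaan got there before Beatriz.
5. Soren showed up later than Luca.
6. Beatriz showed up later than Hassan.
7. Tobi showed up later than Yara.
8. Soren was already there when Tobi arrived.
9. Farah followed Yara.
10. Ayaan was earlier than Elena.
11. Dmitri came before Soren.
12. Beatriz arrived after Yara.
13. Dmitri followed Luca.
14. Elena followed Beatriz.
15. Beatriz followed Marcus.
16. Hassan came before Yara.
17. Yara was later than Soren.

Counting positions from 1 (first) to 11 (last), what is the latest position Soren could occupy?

Soren must come before Beatriz, Elena, Farah, Tobi, and Yara — 5 guests forced after them.
Everything else can be placed before Soren in some valid order, so Soren can sit as late as position 11 − 5 = 6.

6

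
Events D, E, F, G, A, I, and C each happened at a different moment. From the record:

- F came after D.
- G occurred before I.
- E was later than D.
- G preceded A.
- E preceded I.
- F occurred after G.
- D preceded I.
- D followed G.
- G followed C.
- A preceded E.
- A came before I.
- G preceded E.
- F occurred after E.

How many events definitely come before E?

4

Directly stated before E: A, D, and G.
C reaches E via C → G → E.
No chain forces F (or any of the others) ahead of E.
That's A, C, D, and G — 4 in all.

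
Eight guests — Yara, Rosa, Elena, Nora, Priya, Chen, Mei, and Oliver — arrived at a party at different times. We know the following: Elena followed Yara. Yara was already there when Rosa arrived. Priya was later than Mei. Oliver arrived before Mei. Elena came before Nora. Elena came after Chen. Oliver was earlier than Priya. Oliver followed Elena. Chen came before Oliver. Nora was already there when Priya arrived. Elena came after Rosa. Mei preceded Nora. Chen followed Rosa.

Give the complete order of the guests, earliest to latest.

The constraints fix every adjacent pair, so only one ordering works:
Yara → Rosa → Chen → Elena → Oliver → Mei → Nora → Priya.

Yara, Rosa, Chen, Elena, Oliver, Mei, Nora, Priya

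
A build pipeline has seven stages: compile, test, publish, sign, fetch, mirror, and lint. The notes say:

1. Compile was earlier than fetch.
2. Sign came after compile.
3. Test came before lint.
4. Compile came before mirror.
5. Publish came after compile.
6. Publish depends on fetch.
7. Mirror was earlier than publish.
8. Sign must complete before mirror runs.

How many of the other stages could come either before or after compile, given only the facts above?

Forced after compile: fetch, mirror, publish, and sign.
That leaves lint and test with no forced order relative to compile — 2.

2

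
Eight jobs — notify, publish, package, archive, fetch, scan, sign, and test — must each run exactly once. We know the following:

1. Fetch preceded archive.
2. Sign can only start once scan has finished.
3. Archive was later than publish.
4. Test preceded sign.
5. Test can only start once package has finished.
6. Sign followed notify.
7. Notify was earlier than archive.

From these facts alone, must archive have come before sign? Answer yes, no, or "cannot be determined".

No chain of stated constraints runs from archive to sign, and none runs from sign to archive either.
So the relative order of archive and sign is not fixed by the given facts.

cannot be determined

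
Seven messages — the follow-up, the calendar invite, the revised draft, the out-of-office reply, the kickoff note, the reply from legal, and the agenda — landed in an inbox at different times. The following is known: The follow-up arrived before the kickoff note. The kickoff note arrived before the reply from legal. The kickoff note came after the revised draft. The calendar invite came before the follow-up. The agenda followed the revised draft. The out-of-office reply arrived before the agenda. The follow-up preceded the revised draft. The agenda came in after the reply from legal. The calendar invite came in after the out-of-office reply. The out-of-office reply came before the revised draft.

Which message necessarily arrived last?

Every other message has a chain of constraints placing it before the agenda, so the agenda is last.

the agenda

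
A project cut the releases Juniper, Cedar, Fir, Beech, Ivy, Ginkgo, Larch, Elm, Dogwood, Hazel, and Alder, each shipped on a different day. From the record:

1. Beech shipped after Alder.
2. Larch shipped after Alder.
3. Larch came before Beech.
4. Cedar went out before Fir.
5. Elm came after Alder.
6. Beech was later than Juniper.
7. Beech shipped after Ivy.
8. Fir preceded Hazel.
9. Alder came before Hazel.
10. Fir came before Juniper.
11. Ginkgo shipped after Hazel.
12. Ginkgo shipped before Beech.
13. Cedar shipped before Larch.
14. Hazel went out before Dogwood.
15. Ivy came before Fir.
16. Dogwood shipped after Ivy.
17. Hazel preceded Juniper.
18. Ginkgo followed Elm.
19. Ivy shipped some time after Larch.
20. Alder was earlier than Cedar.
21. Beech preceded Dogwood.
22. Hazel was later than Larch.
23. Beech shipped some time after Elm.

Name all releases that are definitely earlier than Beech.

Directly stated before Beech: Alder, Elm, Ginkgo, Ivy, Juniper, and Larch.
Cedar reaches Beech via Cedar → Larch → Beech.
Fir reaches Beech via Fir → Juniper → Beech.
Hazel reaches Beech via Hazel → Ginkgo → Beech.
No chain forces Dogwood ahead of Beech.

Alder, Cedar, Elm, Fir, Ginkgo, Hazel, Ivy, Juniper, Larch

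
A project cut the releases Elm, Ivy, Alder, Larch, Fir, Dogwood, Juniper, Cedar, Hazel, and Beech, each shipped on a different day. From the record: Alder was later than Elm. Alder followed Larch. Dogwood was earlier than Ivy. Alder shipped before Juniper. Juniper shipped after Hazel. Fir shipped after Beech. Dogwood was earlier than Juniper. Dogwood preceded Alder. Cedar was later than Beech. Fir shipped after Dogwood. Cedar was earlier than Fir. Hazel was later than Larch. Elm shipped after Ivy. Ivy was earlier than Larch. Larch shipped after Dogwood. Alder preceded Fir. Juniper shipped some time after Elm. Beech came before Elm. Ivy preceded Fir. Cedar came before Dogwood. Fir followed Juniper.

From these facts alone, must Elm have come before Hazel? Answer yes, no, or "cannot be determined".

No chain of stated constraints runs from Elm to Hazel, and none runs from Hazel to Elm either.
So the relative order of Elm and Hazel is not fixed by the given facts.

cannot be determined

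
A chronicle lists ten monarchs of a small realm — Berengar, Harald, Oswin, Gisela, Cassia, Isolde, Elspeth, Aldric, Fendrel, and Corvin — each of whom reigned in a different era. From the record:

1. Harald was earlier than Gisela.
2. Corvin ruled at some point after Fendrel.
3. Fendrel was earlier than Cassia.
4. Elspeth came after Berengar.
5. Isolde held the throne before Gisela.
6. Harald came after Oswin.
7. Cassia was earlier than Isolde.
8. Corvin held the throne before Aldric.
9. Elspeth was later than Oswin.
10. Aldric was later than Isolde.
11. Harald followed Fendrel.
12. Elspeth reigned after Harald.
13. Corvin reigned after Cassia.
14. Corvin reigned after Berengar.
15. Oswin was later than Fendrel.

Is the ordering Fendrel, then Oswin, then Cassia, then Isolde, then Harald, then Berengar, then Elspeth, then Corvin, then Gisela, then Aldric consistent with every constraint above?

Check each stated constraint against the proposed order — e.g. Isolde is ahead of Aldric; Fendrel is ahead of Corvin. Every pair is in the required order; nothing is violated.

yes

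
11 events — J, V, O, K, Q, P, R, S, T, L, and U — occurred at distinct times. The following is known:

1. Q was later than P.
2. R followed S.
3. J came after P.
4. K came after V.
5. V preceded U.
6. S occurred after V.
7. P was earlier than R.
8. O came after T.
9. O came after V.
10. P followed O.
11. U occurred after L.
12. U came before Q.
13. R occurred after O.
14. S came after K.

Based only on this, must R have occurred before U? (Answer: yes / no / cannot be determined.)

cannot be determined

No chain of stated constraints runs from R to U, and none runs from U to R either.
So the relative order of R and U is not fixed by the given facts.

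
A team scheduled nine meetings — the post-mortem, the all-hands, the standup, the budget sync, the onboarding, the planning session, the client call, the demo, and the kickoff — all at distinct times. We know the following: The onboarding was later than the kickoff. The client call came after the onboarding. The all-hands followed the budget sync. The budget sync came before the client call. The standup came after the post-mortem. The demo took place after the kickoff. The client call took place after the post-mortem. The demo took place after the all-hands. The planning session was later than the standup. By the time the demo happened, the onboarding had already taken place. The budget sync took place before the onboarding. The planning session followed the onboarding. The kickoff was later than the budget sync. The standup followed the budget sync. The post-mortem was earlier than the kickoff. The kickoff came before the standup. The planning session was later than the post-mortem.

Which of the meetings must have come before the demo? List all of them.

the all-hands, the budget sync, the kickoff, the onboarding, the post-mortem

Directly stated before the demo: the all-hands, the kickoff, and the onboarding.
The budget sync reaches the demo via the budget sync → the kickoff → the demo.
The post-mortem reaches the demo via the post-mortem → the kickoff → the demo.
No chain forces the planning session (or any of the others) ahead of the demo.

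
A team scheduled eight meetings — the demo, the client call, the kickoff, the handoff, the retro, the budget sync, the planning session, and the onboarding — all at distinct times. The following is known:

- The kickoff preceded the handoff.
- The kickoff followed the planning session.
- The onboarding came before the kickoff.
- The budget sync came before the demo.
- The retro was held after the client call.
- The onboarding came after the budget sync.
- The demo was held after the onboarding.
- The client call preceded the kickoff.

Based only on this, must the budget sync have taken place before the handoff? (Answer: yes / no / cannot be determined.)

Chain the constraints: the budget sync → the onboarding → the kickoff → the handoff. Each link is directly stated, so the budget sync comes before the handoff.

yes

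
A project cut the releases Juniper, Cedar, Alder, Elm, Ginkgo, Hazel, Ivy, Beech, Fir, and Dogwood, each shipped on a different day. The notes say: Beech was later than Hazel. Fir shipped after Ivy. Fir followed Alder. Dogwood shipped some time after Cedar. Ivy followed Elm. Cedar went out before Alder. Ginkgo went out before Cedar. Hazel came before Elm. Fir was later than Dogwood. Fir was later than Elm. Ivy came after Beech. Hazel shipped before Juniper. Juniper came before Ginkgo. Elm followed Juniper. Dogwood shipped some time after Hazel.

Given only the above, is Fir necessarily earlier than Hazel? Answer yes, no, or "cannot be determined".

Tracing the constraints gives Hazel → Elm → Fir, so Hazel must come before Fir.
That means Fir cannot be before Hazel.

no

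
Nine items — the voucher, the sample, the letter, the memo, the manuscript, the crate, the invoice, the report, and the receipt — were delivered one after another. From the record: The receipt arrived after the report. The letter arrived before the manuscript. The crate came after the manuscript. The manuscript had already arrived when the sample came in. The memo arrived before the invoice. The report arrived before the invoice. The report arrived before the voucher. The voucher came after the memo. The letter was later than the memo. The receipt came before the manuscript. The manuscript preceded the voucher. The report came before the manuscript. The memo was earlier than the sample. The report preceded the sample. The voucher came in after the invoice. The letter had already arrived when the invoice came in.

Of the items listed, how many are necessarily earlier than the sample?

5

Directly stated before the sample: the manuscript, the memo, and the report.
The letter reaches the sample via the letter → the manuscript → the sample.
The receipt reaches the sample via the receipt → the manuscript → the sample.
That's the letter, the manuscript, the memo, the receipt, and the report — 5 in all.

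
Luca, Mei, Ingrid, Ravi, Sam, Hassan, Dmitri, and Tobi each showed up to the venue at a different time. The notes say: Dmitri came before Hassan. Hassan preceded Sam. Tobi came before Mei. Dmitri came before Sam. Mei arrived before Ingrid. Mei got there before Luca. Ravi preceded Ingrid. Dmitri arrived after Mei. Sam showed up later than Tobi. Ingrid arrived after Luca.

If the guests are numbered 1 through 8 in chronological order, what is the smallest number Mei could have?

Tobi must come before Mei — 1 forced predecessor.
Nothing else is forced ahead of Mei, so their earliest slot is position 1 + 1 = 2.

2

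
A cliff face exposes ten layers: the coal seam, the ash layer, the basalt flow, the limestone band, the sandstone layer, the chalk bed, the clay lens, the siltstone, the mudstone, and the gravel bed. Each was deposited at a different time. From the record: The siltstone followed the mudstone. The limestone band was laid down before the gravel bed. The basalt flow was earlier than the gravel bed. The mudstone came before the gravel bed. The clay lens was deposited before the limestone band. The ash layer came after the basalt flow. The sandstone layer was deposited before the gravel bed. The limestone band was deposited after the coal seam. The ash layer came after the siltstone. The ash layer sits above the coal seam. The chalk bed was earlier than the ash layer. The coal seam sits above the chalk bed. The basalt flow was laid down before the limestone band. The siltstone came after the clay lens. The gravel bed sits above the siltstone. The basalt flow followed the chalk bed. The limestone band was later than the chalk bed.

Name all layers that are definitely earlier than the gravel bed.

the basalt flow, the chalk bed, the clay lens, the coal seam, the limestone band, the mudstone, the sandstone layer, the siltstone

Directly stated before the gravel bed: the basalt flow, the limestone band, the mudstone, the sandstone layer, and the siltstone.
The chalk bed reaches the gravel bed via the chalk bed → the limestone band → the gravel bed.
The clay lens reaches the gravel bed via the clay lens → the limestone band → the gravel bed.
The coal seam reaches the gravel bed via the coal seam → the limestone band → the gravel bed.
No chain forces the ash layer ahead of the gravel bed.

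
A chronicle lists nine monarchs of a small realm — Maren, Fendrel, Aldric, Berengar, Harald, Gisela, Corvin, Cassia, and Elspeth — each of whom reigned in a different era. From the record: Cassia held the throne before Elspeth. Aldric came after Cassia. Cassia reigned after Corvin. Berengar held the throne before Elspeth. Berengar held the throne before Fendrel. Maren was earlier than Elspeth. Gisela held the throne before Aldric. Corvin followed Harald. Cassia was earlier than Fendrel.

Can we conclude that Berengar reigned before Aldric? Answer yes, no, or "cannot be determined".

No chain of stated constraints runs from Berengar to Aldric, and none runs from Aldric to Berengar either.
So the relative order of Berengar and Aldric is not fixed by the given facts.

cannot be determined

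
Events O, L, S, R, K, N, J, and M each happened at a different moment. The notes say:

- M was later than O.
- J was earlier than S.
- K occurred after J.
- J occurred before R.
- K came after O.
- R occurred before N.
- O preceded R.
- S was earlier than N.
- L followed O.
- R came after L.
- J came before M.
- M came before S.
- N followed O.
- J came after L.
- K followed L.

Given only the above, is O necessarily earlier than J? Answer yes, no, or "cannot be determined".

Chain the constraints: O → L → J. Each link is directly stated, so O comes before J.

yes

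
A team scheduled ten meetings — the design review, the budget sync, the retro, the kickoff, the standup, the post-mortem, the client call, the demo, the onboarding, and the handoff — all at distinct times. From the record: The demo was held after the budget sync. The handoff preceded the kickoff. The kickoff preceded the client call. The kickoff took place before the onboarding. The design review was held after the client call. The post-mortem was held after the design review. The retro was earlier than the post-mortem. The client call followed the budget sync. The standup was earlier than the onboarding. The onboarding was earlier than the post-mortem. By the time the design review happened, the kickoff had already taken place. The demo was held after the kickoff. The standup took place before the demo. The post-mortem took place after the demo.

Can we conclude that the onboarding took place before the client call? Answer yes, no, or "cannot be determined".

No chain of stated constraints runs from the onboarding to the client call, and none runs from the client call to the onboarding either.
So the relative order of the onboarding and the client call is not fixed by the given facts.

cannot be determined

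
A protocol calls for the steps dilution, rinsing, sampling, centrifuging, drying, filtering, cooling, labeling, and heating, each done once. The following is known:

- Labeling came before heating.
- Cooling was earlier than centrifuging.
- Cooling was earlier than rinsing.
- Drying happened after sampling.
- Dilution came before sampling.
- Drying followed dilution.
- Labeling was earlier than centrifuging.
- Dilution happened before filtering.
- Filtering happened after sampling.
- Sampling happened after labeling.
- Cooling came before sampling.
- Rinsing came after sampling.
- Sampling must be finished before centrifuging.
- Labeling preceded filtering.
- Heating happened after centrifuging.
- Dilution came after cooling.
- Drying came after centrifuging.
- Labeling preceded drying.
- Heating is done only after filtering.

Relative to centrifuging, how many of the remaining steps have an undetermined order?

Forced before centrifuging: cooling, dilution, labeling, and sampling; forced after centrifuging: drying and heating.
That leaves filtering and rinsing with no forced order relative to centrifuging — 2.

2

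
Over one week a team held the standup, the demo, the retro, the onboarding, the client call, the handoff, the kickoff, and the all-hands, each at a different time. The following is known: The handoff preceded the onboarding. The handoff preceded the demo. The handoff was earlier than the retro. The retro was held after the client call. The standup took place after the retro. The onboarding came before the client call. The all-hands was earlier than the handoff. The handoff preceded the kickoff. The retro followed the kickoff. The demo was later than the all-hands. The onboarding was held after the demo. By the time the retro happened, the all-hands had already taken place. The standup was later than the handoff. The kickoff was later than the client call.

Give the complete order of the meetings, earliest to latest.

The constraints fix every adjacent pair, so only one ordering works:
the all-hands → the handoff → the demo → the onboarding → the client call → the kickoff → the retro → the standup.

the all-hands, the handoff, the demo, the onboarding, the client call, the kickoff, the retro, the standup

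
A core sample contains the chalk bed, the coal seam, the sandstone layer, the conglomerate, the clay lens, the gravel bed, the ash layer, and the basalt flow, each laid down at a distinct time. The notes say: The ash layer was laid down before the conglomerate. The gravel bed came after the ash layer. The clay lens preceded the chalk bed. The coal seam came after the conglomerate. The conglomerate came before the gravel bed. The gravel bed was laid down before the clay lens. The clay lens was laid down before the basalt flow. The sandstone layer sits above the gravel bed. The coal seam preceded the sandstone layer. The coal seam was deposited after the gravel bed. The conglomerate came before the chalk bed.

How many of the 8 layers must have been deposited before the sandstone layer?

4

Directly stated before the sandstone layer: the coal seam and the gravel bed.
The ash layer reaches the sandstone layer via the ash layer → the gravel bed → the sandstone layer.
The conglomerate reaches the sandstone layer via the conglomerate → the coal seam → the sandstone layer.
No chain forces the basalt flow (or any of the others) ahead of the sandstone layer.
That's the ash layer, the coal seam, the conglomerate, and the gravel bed — 4 in all.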